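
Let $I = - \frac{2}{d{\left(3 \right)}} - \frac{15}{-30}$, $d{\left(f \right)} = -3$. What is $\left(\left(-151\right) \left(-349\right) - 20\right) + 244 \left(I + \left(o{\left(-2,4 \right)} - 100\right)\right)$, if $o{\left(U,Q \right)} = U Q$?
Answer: $\frac{79835}{3} \approx 26612.0$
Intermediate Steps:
$o{\left(U,Q \right)} = Q U$
$I = \frac{7}{6}$ ($I = - \frac{2}{-3} - \frac{15}{-30} = \left(-2\right) \left(- \frac{1}{3}\right) - - \frac{1}{2} = \frac{2}{3} + \frac{1}{2} = \frac{7}{6} \approx 1.1667$)
$\left(\left(-151\right) \left(-349\right) - 20\right) + 244 \left(I + \left(o{\left(-2,4 \right)} - 100\right)\right) = \left(\left(-151\right) \left(-349\right) - 20\right) + 244 \left(\frac{7}{6} + \left(4 \left(-2\right) - 100\right)\right) = \left(52699 - 20\right) + 244 \left(\frac{7}{6} - 108\right) = 52679 + 244 \left(\frac{7}{6} - 108\right) = 52679 + 244 \left(- \frac{641}{6}\right) = 52679 - \frac{78202}{3} = \frac{79835}{3}$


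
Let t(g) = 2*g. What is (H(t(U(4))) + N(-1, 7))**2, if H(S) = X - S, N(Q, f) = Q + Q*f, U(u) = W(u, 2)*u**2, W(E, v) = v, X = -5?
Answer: 5929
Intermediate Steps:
U(u) = 2*u**2
H(S) = -5 - S
(H(t(U(4))) + N(-1, 7))**2 = ((-5 - 2*2*4**2) - (1 + 7))**2 = ((-5 - 2*2*16) - 1*8)**2 = ((-5 - 2*32) - 8)**2 = ((-5 - 1*64) - 8)**2 = ((-5 - 64) - 8)**2 = (-69 - 8)**2 = (-77)**2 = 5929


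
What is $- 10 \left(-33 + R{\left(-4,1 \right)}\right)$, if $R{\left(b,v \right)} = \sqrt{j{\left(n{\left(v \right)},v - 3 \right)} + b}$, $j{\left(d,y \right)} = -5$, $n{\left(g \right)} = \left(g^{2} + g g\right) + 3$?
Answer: $330 - 30 i \approx 330.0 - 30.0 i$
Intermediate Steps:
$n{\left(g \right)} = 3 + 2 g^{2}$ ($n{\left(g \right)} = \left(g^{2} + g^{2}\right) + 3 = 2 g^{2} + 3 = 3 + 2 g^{2}$)
$R{\left(b,v \right)} = \sqrt{-5 + b}$
$- 10 \left(-33 + R{\left(-4,1 \right)}\right) = - 10 \left(-33 + \sqrt{-5 - 4}\right) = - 10 \left(-33 + \sqrt{-9}\right) = - 10 \left(-33 + 3 i\right) = 330 - 30 i$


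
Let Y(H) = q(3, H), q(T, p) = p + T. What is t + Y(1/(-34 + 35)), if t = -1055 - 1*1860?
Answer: -2911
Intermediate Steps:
t = -2915 (t = -1055 - 1860 = -2915)
q(T, p) = T + p
Y(H) = 3 + H
t + Y(1/(-34 + 35)) = -2915 + (3 + 1/(-34 + 35)) = -2915 + (3 + 1/1) = -2915 + (3 + 1) = -2915 + 4 = -2911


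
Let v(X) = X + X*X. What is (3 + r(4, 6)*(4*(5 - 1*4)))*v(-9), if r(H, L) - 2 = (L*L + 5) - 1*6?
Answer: 10872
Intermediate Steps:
r(H, L) = 1 + L² (r(H, L) = 2 + ((L*L + 5) - 1*6) = 2 + ((L² + 5) - 6) = 2 + ((5 + L²) - 6) = 2 + (-1 + L²) = 1 + L²)
v(X) = X + X²
(3 + r(4, 6)*(4*(5 - 1*4)))*v(-9) = (3 + (1 + 6²)*(4*(5 - 1*4)))*(-9*(1 - 9)) = (3 + (1 + 36)*(4*(5 - 4)))*(-9*(-8)) = (3 + 37*(4*1))*72 = (3 + 37*4)*72 = (3 + 148)*72 = 151*72 = 10872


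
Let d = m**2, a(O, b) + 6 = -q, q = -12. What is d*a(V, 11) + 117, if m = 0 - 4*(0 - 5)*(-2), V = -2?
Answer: 9717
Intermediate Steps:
a(O, b) = 6 (a(O, b) = -6 - 1*(-12) = -6 + 12 = 6)
m = -40 (m = 0 - (-20)*(-2) = 0 - 4*10 = 0 - 40 = -40)
d = 1600 (d = (-40)**2 = 1600)
d*a(V, 11) + 117 = 1600*6 + 117 = 9600 + 117 = 9717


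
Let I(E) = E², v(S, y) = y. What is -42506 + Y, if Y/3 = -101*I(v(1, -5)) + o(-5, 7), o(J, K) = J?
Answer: -50096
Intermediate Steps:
Y = -7590 (Y = 3*(-101*(-5)² - 5) = 3*(-101*25 - 5) = 3*(-2525 - 5) = 3*(-2530) = -7590)
-42506 + Y = -42506 - 7590 = -50096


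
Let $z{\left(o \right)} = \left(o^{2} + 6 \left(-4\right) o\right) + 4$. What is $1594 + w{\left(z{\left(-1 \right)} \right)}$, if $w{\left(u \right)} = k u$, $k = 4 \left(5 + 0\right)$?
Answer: $2174$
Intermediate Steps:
$k = 20$ ($k = 4 \cdot 5 = 20$)
$z{\left(o \right)} = 4 + o^{2} - 24 o$ ($z{\left(o \right)} = \left(o^{2} - 24 o\right) + 4 = 4 + o^{2} - 24 o$)
$w{\left(u \right)} = 20 u$
$1594 + w{\left(z{\left(-1 \right)} \right)} = 1594 + 20 \left(4 + \left(-1\right)^{2} - -24\right) = 1594 + 20 \left(4 + 1 + 24\right) = 1594 + 20 \cdot 29 = 1594 + 580 = 2174$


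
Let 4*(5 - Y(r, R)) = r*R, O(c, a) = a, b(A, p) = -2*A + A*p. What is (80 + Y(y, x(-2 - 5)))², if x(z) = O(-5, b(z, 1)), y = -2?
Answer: 31329/4 ≈ 7832.3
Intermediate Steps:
x(z) = -z (x(z) = z*(-2 + 1) = z*(-1) = -z)
Y(r, R) = 5 - R*r/4 (Y(r, R) = 5 - r*R/4 = 5 - R*r/4)
(80 + Y(y, x(-2 - 5)))² = (80 + (5 - ¼*(-(-2 - 5))*(-2)))² = (80 + (5 - ¼*(-1*(-7))*(-2)))² = (80 + (5 - ¼*7*(-2)))² = (80 + (5 + 7/2))² = (80 + 17/2)² = (177/2)² = 31329/4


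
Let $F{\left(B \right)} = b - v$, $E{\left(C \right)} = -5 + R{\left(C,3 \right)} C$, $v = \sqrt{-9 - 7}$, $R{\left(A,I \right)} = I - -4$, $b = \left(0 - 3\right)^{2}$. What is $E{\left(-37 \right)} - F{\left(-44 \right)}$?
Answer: $-273 + 4 i \approx -273.0 + 4.0 i$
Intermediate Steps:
$b = 9$ ($b = \left(-3\right)^{2} = 9$)
$R{\left(A,I \right)} = 4 + I$ ($R{\left(A,I \right)} = I + 4 = 4 + I$)
$v = 4 i$ ($v = \sqrt{-16} = 4 i \approx 4.0 i$)
$E{\left(C \right)} = -5 + 7 C$ ($E{\left(C \right)} = -5 + \left(4 + 3\right) C = -5 + 7 C$)
$F{\left(B \right)} = 9 - 4 i$
$E{\left(-37 \right)} - F{\left(-44 \right)} = \left(-5 + 7 \left(-37\right)\right) - \left(9 - 4 i\right) = \left(-5 - 259\right) - \left(9 - 4 i\right) = -264 - \left(9 - 4 i\right) = -273 + 4 i$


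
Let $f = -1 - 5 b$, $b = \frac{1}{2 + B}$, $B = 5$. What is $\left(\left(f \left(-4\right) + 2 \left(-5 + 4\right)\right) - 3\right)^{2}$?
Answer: $\frac{169}{49} \approx 3.449$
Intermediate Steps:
$b = \frac{1}{7}$ ($b = \frac{1}{2 + 5} = \frac{1}{7} \approx 0.14286$)
$f = - \frac{12}{7}$ ($f = -1 - \frac{5}{7} = - \frac{12}{7} \approx -1.7143$)
$\left(\left(f \left(-4\right) + 2 \left(-5 + 4\right)\right) - 3\right)^{2} = \left(\left(\left(- \frac{12}{7}\right) \left(-4\right) + 2 \left(-5 + 4\right)\right) - 3\right)^{2} = \left(\left(\frac{48}{7} + 2 \left(-1\right)\right) - 3\right)^{2} = \left(\left(\frac{48}{7} - 2\right) - 3\right)^{2} = \left(\frac{34}{7} - 3\right)^{2} = \left(\frac{13}{7}\right)^{2} = \frac{169}{49}$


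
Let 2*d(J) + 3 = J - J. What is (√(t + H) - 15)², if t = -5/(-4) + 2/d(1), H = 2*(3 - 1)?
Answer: (90 - √141)²/36 ≈ 169.54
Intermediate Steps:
d(J) = -3/2 (d(J) = -3/2 + (J - J)/2 = -3/2 + (½)*0 = -3/2 + 0 = -3/2)
H = 4 (H = 2*2 = 4)
t = -1/12 (t = -5/(-4) + 2/(-3/2) = -5*(-¼) + 2*(-⅔) = 5/4 - 4/3 = -1/12 ≈ -0.083333)
(√(t + H) - 15)² = (√(-1/12 + 4) - 15)² = (√(47/12) - 15)² = (√141/6 - 15)² = (-15 + √141/6)²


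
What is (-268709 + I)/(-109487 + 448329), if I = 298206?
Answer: 29497/338842 ≈ 0.087052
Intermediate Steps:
(-268709 + I)/(-109487 + 448329) = (-268709 + 298206)/(-109487 + 448329) = 29497/338842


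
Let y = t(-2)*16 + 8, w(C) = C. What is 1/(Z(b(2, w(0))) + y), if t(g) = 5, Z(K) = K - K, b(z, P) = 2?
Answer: 1/88 ≈ 0.011364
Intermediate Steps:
Z(K) = 0
y = 88 (y = 5*16 + 8 = 80 + 8 = 88)
1/(Z(b(2, w(0))) + y) = 1/(0 + 88) = 1/88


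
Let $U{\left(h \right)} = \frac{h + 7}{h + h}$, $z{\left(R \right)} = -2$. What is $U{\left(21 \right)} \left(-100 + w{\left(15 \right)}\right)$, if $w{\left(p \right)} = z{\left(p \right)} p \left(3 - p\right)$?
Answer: $\frac{520}{3} \approx 173.33$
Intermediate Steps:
$w{\left(p \right)} = - 2 p \left(3 - p\right)$
$U{\left(h \right)} = \frac{7 + h}{2 h}$
$U{\left(21 \right)} \left(-100 + w{\left(15 \right)}\right) = \frac{7 + 21}{2 \cdot 21} \left(-100 + 2 \cdot 15 \left(-3 + 15\right)\right) = \frac{1}{2} \cdot \frac{1}{21} \cdot 28 \left(-100 + 2 \cdot 15 \cdot 12\right) = \frac{2 \left(-100 + 360\right)}{3} = \frac{2}{3} \cdot 260 = \frac{520}{3}$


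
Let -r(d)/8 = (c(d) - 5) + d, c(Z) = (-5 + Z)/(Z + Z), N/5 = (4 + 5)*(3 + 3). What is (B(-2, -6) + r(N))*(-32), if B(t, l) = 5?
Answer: 1830752/27 ≈ 67806.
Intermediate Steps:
N = 270 (N = 5*((4 + 5)*(3 + 3)) = 5*(9*6) = 5*54 = 270)
c(Z) = (-5 + Z)/(2*Z) (c(Z) = (-5 + Z)/((2*Z)) = (-5 + Z)*(1/(2*Z)) = (-5 + Z)/(2*Z))
r(d) = 40 - 8*d - 4*(-5 + d)/d (r(d) = -8*(((-5 + d)/(2*d) - 5) + d) = -8*((-5 + (-5 + d)/(2*d)) + d) = -8*(-5 + d + (-5 + d)/(2*d)) = 40 - 8*d - 4*(-5 + d)/d)
(B(-2, -6) + r(N))*(-32) = (5 + (36 - 8*270 + 20/270))*(-32) = (5 + (36 - 2160 + 20*(1/270)))*(-32) = (5 + (36 - 2160 + 2/27))*(-32) = (5 - 57346/27)*(-32) = -57211/27*(-32) = 1830752/27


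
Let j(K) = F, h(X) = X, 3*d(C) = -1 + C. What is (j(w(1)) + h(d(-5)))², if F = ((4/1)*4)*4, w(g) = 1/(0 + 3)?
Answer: 3844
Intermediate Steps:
d(C) = -⅓ + C/3 (d(C) = (-1 + C)/3 = -⅓ + C/3)
w(g) = ⅓ (w(g) = 1/3 = ⅓)
F = 64 (F = ((4*1)*4)*4 = (4*4)*4 = 16*4 = 64)
j(K) = 64
(j(w(1)) + h(d(-5)))² = (64 + (-⅓ + (⅓)*(-5)))² = (64 + (-⅓ - 5/3))² = (64 - 2)² = 62² = 3844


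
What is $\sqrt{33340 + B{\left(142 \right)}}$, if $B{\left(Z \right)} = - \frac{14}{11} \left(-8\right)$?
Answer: $\frac{2 \sqrt{1008843}}{11} \approx 182.62$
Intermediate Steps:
$B{\left(Z \right)} = \frac{112}{11}$ ($B{\left(Z \right)} = \left(-14\right) \frac{1}{11} \left(-8\right) = \left(- \frac{14}{11}\right) \left(-8\right) = \frac{112}{11}$)
$\sqrt{33340 + B{\left(142 \right)}} = \sqrt{33340 + \frac{112}{11}} = \sqrt{\frac{366852}{11}} = \frac{2 \sqrt{1008843}}{11}$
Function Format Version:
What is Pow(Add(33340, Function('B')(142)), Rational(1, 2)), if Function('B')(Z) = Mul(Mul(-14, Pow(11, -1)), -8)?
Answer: Mul(Rational(2, 11), Pow(1008843, Rational(1, 2))) ≈ 182.62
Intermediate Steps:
Function('B')(Z) = Rational(112, 11) (Function('B')(Z) = Mul(Mul(-14, Rational(1, 11)), -8) = Mul(Rational(-14, 11), -8) = Rational(112, 11))
Pow(Add(33340, Function('B')(142)), Rational(1, 2)) = Pow(Add(33340, Rational(112, 11)), Rational(1, 2)) = Pow(Rational(366852, 11), Rational(1, 2)) = Mul(Rational(2, 11), Pow(1008843, Rational(1, 2)))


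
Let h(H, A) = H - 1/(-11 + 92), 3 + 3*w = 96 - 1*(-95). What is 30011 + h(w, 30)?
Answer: 2435966/81 ≈ 30074.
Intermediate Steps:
w = 188/3 (w = -1 + (96 - 1*(-95))/3 = -1 + (96 + 95)/3 = -1 + (1/3)*191 = -1 + 191/3 = 188/3 ≈ 62.667)
h(H, A) = -1/81 + H (h(H, A) = H - 1/81 = -1/81 + H)
30011 + h(w, 30) = 30011 + (-1/81 + 188/3) = 30011 + 5075/81 = 2435966/81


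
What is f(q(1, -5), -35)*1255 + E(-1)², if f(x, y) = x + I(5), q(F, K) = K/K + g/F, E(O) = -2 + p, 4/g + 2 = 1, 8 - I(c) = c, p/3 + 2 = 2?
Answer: 4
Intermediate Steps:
p = 0 (p = -6 + 3*2 = -6 + 6 = 0)
I(c) = 8 - c
g = -4 (g = 4/(-2 + 1) = 4/(-1) = 4*(-1) = -4)
E(O) = -2 (E(O) = -2 + 0 = -2)
q(F, K) = 1 - 4/F (q(F, K) = K/K - 4/F = 1 - 4/F)
f(x, y) = 3 + x (f(x, y) = x + (8 - 1*5) = x + (8 - 5) = x + 3 = 3 + x)
f(q(1, -5), -35)*1255 + E(-1)² = (3 + (-4 + 1)/1)*1255 + (-2)² = (3 + 1*(-3))*1255 + 4 = (3 - 3)*1255 + 4 = 0*1255 + 4 = 0 + 4 = 4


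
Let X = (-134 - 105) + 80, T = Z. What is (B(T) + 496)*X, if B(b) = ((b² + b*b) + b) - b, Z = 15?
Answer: -150414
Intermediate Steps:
T = 15
B(b) = 2*b² (B(b) = ((b² + b²) + b) - b = (2*b² + b) - b = (b + 2*b²) - b = 2*b²)
X = -159 (X = -239 + 80 = -159)
(B(T) + 496)*X = (2*15² + 496)*(-159) = (2*225 + 496)*(-159) = (450 + 496)*(-159) = 946*(-159) = -150414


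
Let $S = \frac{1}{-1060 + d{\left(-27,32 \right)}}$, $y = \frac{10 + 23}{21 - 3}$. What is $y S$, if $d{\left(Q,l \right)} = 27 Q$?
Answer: $- \frac{11}{10734} \approx -0.0010248$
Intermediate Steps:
$y = \frac{11}{6}$ ($y = \frac{33}{18} = 33 \cdot \frac{1}{18} = \frac{11}{6} \approx 1.8333$)
$S = - \frac{1}{1789}$ ($S = \frac{1}{-1060 + 27 \left(-27\right)} = \frac{1}{-1060 - 729} = \frac{1}{-1789} = - \frac{1}{1789} \approx -0.00055897$)
$y S = \frac{11}{6} \left(- \frac{1}{1789}\right) = - \frac{11}{10734}$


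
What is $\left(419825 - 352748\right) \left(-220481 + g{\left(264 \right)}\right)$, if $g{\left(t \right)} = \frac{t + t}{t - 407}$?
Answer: $- \frac{192262872177}{13} \approx -1.4789 \cdot 10^{10}$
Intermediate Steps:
$g{\left(t \right)} = \frac{2 t}{-407 + t}$
$\left(419825 - 352748\right) \left(-220481 + g{\left(264 \right)}\right) = \left(419825 - 352748\right) \left(-220481 + 2 \cdot 264 \frac{1}{-407 + 264}\right) = 67077 \left(-220481 + 2 \cdot 264 \frac{1}{-143}\right) = 67077 \left(-220481 + 2 \cdot 264 \left(- \frac{1}{143}\right)\right) = 67077 \left(-220481 - \frac{48}{13}\right) = 67077 \left(- \frac{2866301}{13}\right) = - \frac{192262872177}{13}$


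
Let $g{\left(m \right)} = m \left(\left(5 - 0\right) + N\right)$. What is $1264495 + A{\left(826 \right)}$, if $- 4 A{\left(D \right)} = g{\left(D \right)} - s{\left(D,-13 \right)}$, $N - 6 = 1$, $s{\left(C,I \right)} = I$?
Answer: $\frac{5048055}{4} \approx 1.262 \cdot 10^{6}$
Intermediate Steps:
$N = 7$ ($N = 6 + 1 = 7$)
$g{\left(m \right)} = 12 m$ ($g{\left(m \right)} = m \left(\left(5 - 0\right) + 7\right) = m \left(\left(5 + 0\right) + 7\right) = m \left(5 + 7\right) = m 12 = 12 m$)
$A{\left(D \right)} = - \frac{13}{4} - 3 D$ ($A{\left(D \right)} = - \frac{12 D - -13}{4} = - \frac{12 D + 13}{4} = - \frac{13 + 12 D}{4} = - \frac{13}{4} - 3 D$)
$1264495 + A{\left(826 \right)} = 1264495 - \frac{9925}{4} = \frac{5048055}{4}$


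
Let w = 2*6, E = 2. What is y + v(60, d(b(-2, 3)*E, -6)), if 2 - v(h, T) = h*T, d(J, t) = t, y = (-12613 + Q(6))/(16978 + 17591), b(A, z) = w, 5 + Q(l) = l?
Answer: 4167122/11523 ≈ 361.64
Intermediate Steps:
Q(l) = -5 + l
w = 12
b(A, z) = 12
y = -4204/11523 (y = (-12613 + (-5 + 6))/(16978 + 17591) = (-12613 + 1)/34569 = -12612*1/34569 = -4204/11523 ≈ -0.36484)
v(h, T) = 2 - T*h (v(h, T) = 2 - h*T = 2 - T*h)
y + v(60, d(b(-2, 3)*E, -6)) = -4204/11523 + (2 - 1*(-6)*60) = -4204/11523 + (2 + 360) = -4204/11523 + 362 = 4167122/11523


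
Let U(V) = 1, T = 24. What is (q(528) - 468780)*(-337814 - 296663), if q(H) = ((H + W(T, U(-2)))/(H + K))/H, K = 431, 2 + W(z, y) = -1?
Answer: 7171635231920795/24112 ≈ 2.9743e+11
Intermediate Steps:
W(z, y) = -3 (W(z, y) = -2 - 1 = -3)
q(H) = (-3 + H)/(H*(431 + H)) (q(H) = ((H - 3)/(H + 431))/H = ((-3 + H)/(431 + H))/H = (-3 + H)/(H*(431 + H)))
(q(528) - 468780)*(-337814 - 296663) = ((-3 + 528)/(528*(431 + 528)) - 468780)*(-337814 - 296663) = ((1/528)*525/959 - 468780)*(-634477) = ((1/528)*(1/959)*525 - 468780)*(-634477) = (25/24112 - 468780)*(-634477) = -11303223335/24112*(-634477) = 7171635231920795/24112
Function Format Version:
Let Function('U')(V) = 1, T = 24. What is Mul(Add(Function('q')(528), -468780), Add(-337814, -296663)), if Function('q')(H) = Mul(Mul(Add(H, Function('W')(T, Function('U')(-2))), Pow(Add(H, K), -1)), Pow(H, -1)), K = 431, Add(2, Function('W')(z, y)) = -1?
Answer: Rational(7171635231920795, 24112) ≈ 2.9743e+11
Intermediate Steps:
Function('W')(z, y) = -3 (Function('W')(z, y) = Add(-2, -1) = -3)
Function('q')(H) = Mul(Pow(H, -1), Pow(Add(431, H), -1), Add(-3, H)) (Function('q')(H) = Mul(Mul(Add(H, -3), Pow(Add(H, 431), -1)), Pow(H, -1)) = Mul(Mul(Add(-3, H), Pow(Add(431, H), -1)), Pow(H, -1)) = Mul(Mul(Pow(Add(431, H), -1), Add(-3, H)), Pow(H, -1)) = Mul(Pow(H, -1), Pow(Add(431, H), -1), Add(-3, H)))
Mul(Add(Function('q')(528), -468780), Add(-337814, -296663)) = Mul(Add(Mul(Pow(528, -1), Pow(Add(431, 528), -1), Add(-3, 528)), -468780), Add(-337814, -296663)) = Mul(Add(Mul(Rational(1, 528), Pow(959, -1), 525), -468780), -634477) = Mul(Add(Mul(Rational(1, 528), Rational(1, 959), 525), -468780), -634477) = Mul(Add(Rational(25, 24112), -468780), -634477) = Mul(Rational(-11303223335, 24112), -634477) = Rational(7171635231920795, 24112)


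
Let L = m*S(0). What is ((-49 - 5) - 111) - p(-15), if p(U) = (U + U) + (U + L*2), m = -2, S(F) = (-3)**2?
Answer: -84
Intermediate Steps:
S(F) = 9
L = -18 (L = -2*9 = -18)
p(U) = -36 + 3*U (p(U) = (U + U) + (U - 18*2) = 2*U + (U - 36) = 2*U + (-36 + U) = -36 + 3*U)
((-49 - 5) - 111) - p(-15) = ((-49 - 5) - 111) - (-36 + 3*(-15)) = (-54 - 111) - (-36 - 45) = -165 - 1*(-81) = -165 + 81 = -84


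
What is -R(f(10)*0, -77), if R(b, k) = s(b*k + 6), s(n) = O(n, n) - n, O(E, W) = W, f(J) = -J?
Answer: 0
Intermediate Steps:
s(n) = 0 (s(n) = n - n = 0)
R(b, k) = 0
-R(f(10)*0, -77) = -1*0 = 0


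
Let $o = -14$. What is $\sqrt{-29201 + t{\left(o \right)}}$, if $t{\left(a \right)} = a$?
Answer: $i \sqrt{29215} \approx 170.92 i$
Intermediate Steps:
$\sqrt{-29201 + t{\left(o \right)}} = \sqrt{-29201 - 14} = \sqrt{-29215} = i \sqrt{29215}$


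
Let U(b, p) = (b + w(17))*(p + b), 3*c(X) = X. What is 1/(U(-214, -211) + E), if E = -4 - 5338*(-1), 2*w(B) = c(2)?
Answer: 3/288427 ≈ 1.0401e-5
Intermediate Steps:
c(X) = X/3
w(B) = 1/3 (w(B) = ((1/3)*2)/2 = (1/2)*(2/3) = 1/3)
U(b, p) = (1/3 + b)*(b + p) (U(b, p) = (b + 1/3)*(p + b) = (1/3 + b)*(b + p))
E = 5334 (E = -4 - 157*(-34) = -4 + 5338 = 5334)
1/(U(-214, -211) + E) = 1/(((-214)**2 + (1/3)*(-214) + (1/3)*(-211) - 214*(-211)) + 5334) = 1/((45796 - 214/3 - 211/3 + 45154) + 5334) = 1/(272425/3 + 5334) = 1/(288427/3) = 3/288427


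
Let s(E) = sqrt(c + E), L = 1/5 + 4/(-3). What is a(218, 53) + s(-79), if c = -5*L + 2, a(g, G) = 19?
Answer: 19 + I*sqrt(642)/3 ≈ 19.0 + 8.4459*I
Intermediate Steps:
L = -17/15 (L = 1*(1/5) + 4*(-1/3) = 1/5 - 4/3 = -17/15 ≈ -1.1333)
c = 23/3 (c = -5*(-17/15) + 2 = 17/3 + 2 = 23/3 ≈ 7.6667)
s(E) = sqrt(23/3 + E)
a(218, 53) + s(-79) = 19 + sqrt(69 + 9*(-79))/3 = 19 + sqrt(69 - 711)/3 = 19 + sqrt(-642)/3 = 19 + (I*sqrt(642))/3 = 19 + I*sqrt(642)/3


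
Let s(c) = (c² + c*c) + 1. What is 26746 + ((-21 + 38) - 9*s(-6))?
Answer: 26106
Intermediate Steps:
s(c) = 1 + 2*c² (s(c) = (c² + c²) + 1 = 2*c² + 1 = 1 + 2*c²)
26746 + ((-21 + 38) - 9*s(-6)) = 26746 + ((-21 + 38) - 9*(1 + 2*(-6)²)) = 26746 + (17 - 9*(1 + 2*36)) = 26746 + (17 - 9*(1 + 72)) = 26746 + (17 - 9*73) = 26746 + (17 - 657) = 26746 - 640 = 26106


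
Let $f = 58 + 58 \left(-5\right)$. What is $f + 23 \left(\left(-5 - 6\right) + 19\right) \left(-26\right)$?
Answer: $-5016$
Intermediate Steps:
$f = -232$ ($f = 58 - 290 = -232$)
$f + 23 \left(\left(-5 - 6\right) + 19\right) \left(-26\right) = -232 + 23 \left(\left(-5 - 6\right) + 19\right) \left(-26\right) = -232 + 23 \left(-11 + 19\right) \left(-26\right) = -232 + 23 \cdot 8 \left(-26\right) = -232 + 184 \left(-26\right) = -232 - 4784 = -5016$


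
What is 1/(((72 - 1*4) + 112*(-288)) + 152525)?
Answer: 1/120337 ≈ 8.3100e-6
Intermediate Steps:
1/(((72 - 1*4) + 112*(-288)) + 152525) = 1/(((72 - 4) - 32256) + 152525) = 1/((68 - 32256) + 152525) = 1/(-32188 + 152525) = 1/120337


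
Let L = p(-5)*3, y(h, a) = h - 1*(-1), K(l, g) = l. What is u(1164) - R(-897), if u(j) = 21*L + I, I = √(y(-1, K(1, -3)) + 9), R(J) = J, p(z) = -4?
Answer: 648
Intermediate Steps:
y(h, a) = 1 + h (y(h, a) = h + 1 = 1 + h)
I = 3 (I = √((1 - 1) + 9) = √(0 + 9) = √9 = 3)
L = -12 (L = -4*3 = -12)
u(j) = -249 (u(j) = 21*(-12) + 3 = -252 + 3 = -249)
u(1164) - R(-897) = -249 - 1*(-897) = -249 + 897 = 648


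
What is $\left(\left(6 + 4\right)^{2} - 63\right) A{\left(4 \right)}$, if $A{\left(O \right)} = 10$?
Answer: $370$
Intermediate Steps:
$\left(\left(6 + 4\right)^{2} - 63\right) A{\left(4 \right)} = \left(\left(6 + 4\right)^{2} - 63\right) 10 = \left(10^{2} - 63\right) 10 = \left(100 - 63\right) 10 = 37 \cdot 10 = 370$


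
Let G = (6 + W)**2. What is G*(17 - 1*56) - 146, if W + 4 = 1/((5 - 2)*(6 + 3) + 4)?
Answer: -295097/961 ≈ -307.07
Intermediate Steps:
W = -123/31 (W = -4 + 1/((5 - 2)*(6 + 3) + 4) = -4 + 1/(3*9 + 4) = -4 + 1/(27 + 4) = -4 + 1/31 = -123/31 ≈ -3.9677)
G = 3969/961 (G = (6 - 123/31)**2 = (63/31)**2 = 3969/961 ≈ 4.1301)
G*(17 - 1*56) - 146 = 3969*(17 - 1*56)/961 - 146 = 3969*(17 - 56)/961 - 146 = (3969/961)*(-39) - 146 = -154791/961 - 146 = -295097/961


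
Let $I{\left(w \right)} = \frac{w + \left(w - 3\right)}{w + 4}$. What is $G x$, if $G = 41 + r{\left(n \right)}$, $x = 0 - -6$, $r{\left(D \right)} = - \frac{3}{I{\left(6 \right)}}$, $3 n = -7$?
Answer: $226$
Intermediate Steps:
$I{\left(w \right)} = \frac{-3 + 2 w}{4 + w}$ ($I{\left(w \right)} = \frac{w + \left(-3 + w\right)}{4 + w} = \frac{-3 + 2 w}{4 + w}$)
$n = - \frac{7}{3}$ ($n = \frac{1}{3} \left(-7\right) = - \frac{7}{3} \approx -2.3333$)
$r{\left(D \right)} = - \frac{10}{3}$ ($r{\left(D \right)} = - \frac{3}{\frac{1}{4 + 6} \left(-3 + 2 \cdot 6\right)} = - \frac{3}{\frac{1}{10} \left(-3 + 12\right)} = - \frac{3}{\frac{1}{10} \cdot 9} = - \frac{3}{\frac{9}{10}} = \left(-3\right) \frac{10}{9} = - \frac{10}{3}$)
$x = 6$ ($x = 0 + 6 = 6$)
$G = \frac{113}{3}$ ($G = 41 - \frac{10}{3} = \frac{113}{3} \approx 37.667$)
$G x = \frac{113}{3} \cdot 6 = 226$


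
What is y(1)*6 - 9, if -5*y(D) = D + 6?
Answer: -87/5 ≈ -17.400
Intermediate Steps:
y(D) = -6/5 - D/5 (y(D) = -(D + 6)/5 = -(6 + D)/5 = -6/5 - D/5)
y(1)*6 - 9 = (-6/5 - 1/5*1)*6 - 9 = (-6/5 - 1/5)*6 - 9 = -7/5*6 - 9 = -42/5 - 9 = -87/5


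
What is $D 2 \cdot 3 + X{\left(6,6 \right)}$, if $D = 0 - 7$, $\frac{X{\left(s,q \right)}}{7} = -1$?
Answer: $-49$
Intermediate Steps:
$X{\left(s,q \right)} = -7$ ($X{\left(s,q \right)} = 7 \left(-1\right) = -7$)
$D = -7$
$D 2 \cdot 3 + X{\left(6,6 \right)} = - 7 \cdot 2 \cdot 3 - 7 = \left(-7\right) 6 - 7 = -42 - 7 = -49$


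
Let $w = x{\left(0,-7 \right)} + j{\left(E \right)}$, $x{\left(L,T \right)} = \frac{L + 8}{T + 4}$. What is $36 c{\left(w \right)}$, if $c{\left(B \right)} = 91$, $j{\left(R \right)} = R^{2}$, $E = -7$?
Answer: $3276$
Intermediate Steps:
$x{\left(L,T \right)} = \frac{8 + L}{4 + T}$
$w = \frac{139}{3}$ ($w = \frac{8 + 0}{4 - 7} + \left(-7\right)^{2} = \frac{1}{-3} \cdot 8 + 49 = \left(- \frac{1}{3}\right) 8 + 49 = - \frac{8}{3} + 49 = \frac{139}{3} \approx 46.333$)
$36 c{\left(w \right)} = 36 \cdot 91 = 3276$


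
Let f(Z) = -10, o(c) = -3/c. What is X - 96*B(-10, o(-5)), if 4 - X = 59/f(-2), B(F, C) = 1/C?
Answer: -1501/10 ≈ -150.10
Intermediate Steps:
X = 99/10 (X = 4 - 59/(-10) = 4 - 59*(-1)/10 = 4 - 1*(-59/10) = 4 + 59/10 = 99/10 ≈ 9.9000)
X - 96*B(-10, o(-5)) = 99/10 - 96/((-3/(-5))) = 99/10 - 96/((-3*(-⅕))) = 99/10 - 96/⅗ = 99/10 - 96*5/3 = 99/10 - 160 = -1501/10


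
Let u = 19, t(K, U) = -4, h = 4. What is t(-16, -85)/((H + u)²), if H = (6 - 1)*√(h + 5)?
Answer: -1/289 ≈ -0.0034602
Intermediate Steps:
H = 15 (H = (6 - 1)*√(4 + 5) = 5*√9 = 5*3 = 15)
t(-16, -85)/((H + u)²) = -4/(15 + 19)² = -4/(34²) = -4/1156 = -4*1/1156 = -1/289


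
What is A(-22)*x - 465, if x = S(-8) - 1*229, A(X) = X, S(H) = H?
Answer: 4749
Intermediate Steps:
x = -237 (x = -8 - 1*229 = -8 - 229 = -237)
A(-22)*x - 465 = -22*(-237) - 465 = 5214 - 465 = 4749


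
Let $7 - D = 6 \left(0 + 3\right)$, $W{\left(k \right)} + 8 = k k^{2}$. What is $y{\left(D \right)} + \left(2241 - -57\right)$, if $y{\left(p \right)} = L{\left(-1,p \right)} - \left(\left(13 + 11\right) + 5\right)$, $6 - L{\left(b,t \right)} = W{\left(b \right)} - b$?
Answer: $2283$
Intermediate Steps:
$W{\left(k \right)} = -8 + k^{3}$ ($W{\left(k \right)} = -8 + k k^{2} = -8 + k^{3}$)
$L{\left(b,t \right)} = 14 + b - b^{3}$ ($L{\left(b,t \right)} = 6 - \left(\left(-8 + b^{3}\right) - b\right) = 6 - \left(-8 + b^{3} - b\right) = 6 + \left(8 + b - b^{3}\right) = 14 + b - b^{3}$)
$D = -11$ ($D = 7 - 6 \left(0 + 3\right) = 7 - 6 \cdot 3 = 7 - 18 = -11$)
$y{\left(p \right)} = -15$ ($y{\left(p \right)} = \left(14 - 1 - \left(-1\right)^{3}\right) - \left(\left(13 + 11\right) + 5\right) = \left(14 - 1 - -1\right) - \left(24 + 5\right) = \left(14 - 1 + 1\right) - 29 = 14 - 29 = -15$)
$y{\left(D \right)} + \left(2241 - -57\right) = -15 + \left(2241 - -57\right) = -15 + \left(2241 + 57\right) = -15 + 2298 = 2283$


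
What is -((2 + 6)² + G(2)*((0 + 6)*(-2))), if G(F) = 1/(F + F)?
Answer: -61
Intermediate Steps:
G(F) = 1/(2*F)
-((2 + 6)² + G(2)*((0 + 6)*(-2))) = -((2 + 6)² + ((½)/2)*((0 + 6)*(-2))) = -(8² + ((½)*(½))*(6*(-2))) = -(64 + (¼)*(-12)) = -(64 - 3) = -1*61 = -61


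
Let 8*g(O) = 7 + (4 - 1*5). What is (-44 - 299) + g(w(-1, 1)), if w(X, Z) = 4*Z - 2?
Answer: -1369/4 ≈ -342.25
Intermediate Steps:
w(X, Z) = -2 + 4*Z
g(O) = ¾ (g(O) = (7 + (4 - 1*5))/8 = (7 + (4 - 5))/8 = (7 - 1)/8 = (⅛)*6 = ¾)
(-44 - 299) + g(w(-1, 1)) = (-44 - 299) + ¾ = -343 + ¾ = -1369/4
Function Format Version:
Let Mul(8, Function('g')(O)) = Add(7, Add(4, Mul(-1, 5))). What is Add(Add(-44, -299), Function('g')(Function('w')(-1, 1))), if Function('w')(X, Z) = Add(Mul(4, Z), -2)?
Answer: Rational(-1369, 4) ≈ -342.25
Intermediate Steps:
Function('w')(X, Z) = Add(-2, Mul(4, Z))
Function('g')(O) = Rational(3, 4) (Function('g')(O) = Mul(Rational(1, 8), Add(7, Add(4, Mul(-1, 5)))) = Mul(Rational(1, 8), Add(7, Add(4, -5))) = Mul(Rational(1, 8), Add(7, -1)) = Mul(Rational(1, 8), 6) = Rational(3, 4))
Add(Add(-44, -299), Function('g')(Function('w')(-1, 1))) = Add(Add(-44, -299), Rational(3, 4)) = Add(-343, Rational(3, 4)) = Rational(-1369, 4)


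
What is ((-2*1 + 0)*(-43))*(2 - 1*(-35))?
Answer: 3182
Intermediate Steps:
((-2*1 + 0)*(-43))*(2 - 1*(-35)) = ((-2 + 0)*(-43))*(2 + 35) = -2*(-43)*37 = 86*37 = 3182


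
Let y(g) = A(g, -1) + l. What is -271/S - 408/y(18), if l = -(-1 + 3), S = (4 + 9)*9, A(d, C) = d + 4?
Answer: -13289/585 ≈ -22.716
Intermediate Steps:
A(d, C) = 4 + d
S = 117 (S = 13*9 = 117)
l = -2 (l = -1*2 = -2)
y(g) = 2 + g (y(g) = (4 + g) - 2 = 2 + g)
-271/S - 408/y(18) = -271/117 - 408/(2 + 18) = -271*1/117 - 408/20 = -271/117 - 408*1/20 = -271/117 - 102/5 = -13289/585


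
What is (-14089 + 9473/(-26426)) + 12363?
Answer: -45620749/26426 ≈ -1726.4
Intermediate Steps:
(-14089 + 9473/(-26426)) + 12363 = (-14089 + 9473*(-1/26426)) + 12363 = (-14089 - 9473/26426) + 12363 = -372325387/26426 + 12363 = -45620749/26426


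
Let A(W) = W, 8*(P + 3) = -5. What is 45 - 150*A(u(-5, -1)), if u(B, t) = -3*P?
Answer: -6345/4 ≈ -1586.3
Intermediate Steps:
P = -29/8 (P = -3 + (⅛)*(-5) = -3 - 5/8 = -29/8 ≈ -3.6250)
u(B, t) = 87/8 (u(B, t) = -3*(-29/8) = 87/8)
45 - 150*A(u(-5, -1)) = 45 - 150*87/8 = 45 - 6525/4 = -6345/4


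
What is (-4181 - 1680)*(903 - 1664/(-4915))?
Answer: -26022306649/4915 ≈ -5.2945e+6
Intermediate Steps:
(-4181 - 1680)*(903 - 1664/(-4915)) = -5861*(903 - 1664*(-1/4915)) = -5861*(903 + 1664/4915) = -5861*4439909/4915 = -26022306649/4915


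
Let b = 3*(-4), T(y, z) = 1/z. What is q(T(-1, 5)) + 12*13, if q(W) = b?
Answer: 144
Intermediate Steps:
b = -12
q(W) = -12
q(T(-1, 5)) + 12*13 = -12 + 12*13 = -12 + 156 = 144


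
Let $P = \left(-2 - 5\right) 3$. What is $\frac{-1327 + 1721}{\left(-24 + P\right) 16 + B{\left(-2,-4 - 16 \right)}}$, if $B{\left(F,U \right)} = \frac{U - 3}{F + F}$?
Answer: $- \frac{1576}{2857} \approx -0.55163$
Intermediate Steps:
$P = -21$ ($P = \left(-7\right) 3 = -21$)
$B{\left(F,U \right)} = \frac{-3 + U}{2 F}$
$\frac{-1327 + 1721}{\left(-24 + P\right) 16 + B{\left(-2,-4 - 16 \right)}} = \frac{-1327 + 1721}{\left(-24 - 21\right) 16 + \frac{-3 - 20}{2 \left(-2\right)}} = \frac{394}{\left(-45\right) 16 + \frac{1}{2} \left(- \frac{1}{2}\right) \left(-3 - 20\right)} = \frac{394}{-720 + \frac{1}{2} \left(- \frac{1}{2}\right) \left(-3 - 20\right)} = \frac{394}{-720 + \frac{1}{2} \left(- \frac{1}{2}\right) \left(-23\right)} = \frac{394}{-720 + \frac{23}{4}} = \frac{394}{- \frac{2857}{4}} = 394 \left(- \frac{4}{2857}\right) = - \frac{1576}{2857}$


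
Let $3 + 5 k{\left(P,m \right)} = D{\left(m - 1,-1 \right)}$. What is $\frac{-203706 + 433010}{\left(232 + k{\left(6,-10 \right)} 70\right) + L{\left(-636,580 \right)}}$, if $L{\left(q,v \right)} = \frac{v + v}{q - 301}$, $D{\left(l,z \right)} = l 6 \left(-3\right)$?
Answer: $\frac{107428924}{1387117} \approx 77.448$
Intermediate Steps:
$D{\left(l,z \right)} = - 18 l$ ($D{\left(l,z \right)} = 6 l \left(-3\right) = - 18 l$)
$k{\left(P,m \right)} = 3 - \frac{18 m}{5}$ ($k{\left(P,m \right)} = - \frac{3}{5} + \frac{\left(-18\right) \left(m - 1\right)}{5} = - \frac{3}{5} + \frac{\left(-18\right) \left(-1 + m\right)}{5} = - \frac{3}{5} + \frac{18 - 18 m}{5} = - \frac{3}{5} - \left(- \frac{18}{5} + \frac{18 m}{5}\right) = 3 - \frac{18 m}{5}$)
$L{\left(q,v \right)} = \frac{2 v}{-301 + q}$
$\frac{-203706 + 433010}{\left(232 + k{\left(6,-10 \right)} 70\right) + L{\left(-636,580 \right)}} = \frac{-203706 + 433010}{\left(232 + \left(3 - -36\right) 70\right) + 2 \cdot 580 \frac{1}{-301 - 636}} = \frac{229304}{\left(232 + \left(3 + 36\right) 70\right) + 2 \cdot 580 \frac{1}{-937}} = \frac{229304}{\left(232 + 39 \cdot 70\right) + 2 \cdot 580 \left(- \frac{1}{937}\right)} = \frac{229304}{\left(232 + 2730\right) - \frac{1160}{937}} = \frac{229304}{2962 - \frac{1160}{937}} = \frac{229304}{\frac{2774234}{937}} = 229304 \cdot \frac{937}{2774234} = \frac{107428924}{1387117}$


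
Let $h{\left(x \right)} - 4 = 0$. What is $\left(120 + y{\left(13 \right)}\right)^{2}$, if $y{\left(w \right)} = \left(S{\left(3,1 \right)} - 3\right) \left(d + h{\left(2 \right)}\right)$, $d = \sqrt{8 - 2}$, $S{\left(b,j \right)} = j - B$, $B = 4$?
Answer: $9432 - 1152 \sqrt{6} \approx 6610.2$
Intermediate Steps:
$h{\left(x \right)} = 4$ ($h{\left(x \right)} = 4 + 0 = 4$)
$S{\left(b,j \right)} = -4 + j$ ($S{\left(b,j \right)} = j - 4 = -4 + j$)
$d = \sqrt{6} \approx 2.4495$
$y{\left(w \right)} = -24 - 6 \sqrt{6}$ ($y{\left(w \right)} = \left(\left(-4 + 1\right) - 3\right) \left(\sqrt{6} + 4\right) = \left(-3 - 3\right) \left(4 + \sqrt{6}\right) = - 6 \left(4 + \sqrt{6}\right) = -24 - 6 \sqrt{6}$)
$\left(120 + y{\left(13 \right)}\right)^{2} = \left(120 - \left(24 + 6 \sqrt{6}\right)\right)^{2} = \left(96 - 6 \sqrt{6}\right)^{2}$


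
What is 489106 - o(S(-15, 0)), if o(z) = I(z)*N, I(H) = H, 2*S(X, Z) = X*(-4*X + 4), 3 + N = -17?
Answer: 479506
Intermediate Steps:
N = -20 (N = -3 - 17 = -20)
S(X, Z) = X*(4 - 4*X)/2 (S(X, Z) = (X*(-4*X + 4))/2 = (X*(4 - 4*X))/2 = X*(4 - 4*X)/2)
o(z) = -20*z (o(z) = z*(-20) = -20*z)
489106 - o(S(-15, 0)) = 489106 - (-20)*2*(-15)*(1 - 1*(-15)) = 489106 - (-20)*2*(-15)*(1 + 15) = 489106 - (-20)*2*(-15)*16 = 489106 - (-20)*(-480) = 489106 - 1*9600 = 489106 - 9600 = 479506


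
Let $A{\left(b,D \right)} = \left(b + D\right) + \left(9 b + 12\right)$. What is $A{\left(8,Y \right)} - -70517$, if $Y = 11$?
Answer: $70620$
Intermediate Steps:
$A{\left(b,D \right)} = 12 + D + 10 b$ ($A{\left(b,D \right)} = \left(D + b\right) + \left(12 + 9 b\right) = 12 + D + 10 b$)
$A{\left(8,Y \right)} - -70517 = \left(12 + 11 + 10 \cdot 8\right) - -70517 = \left(12 + 11 + 80\right) + 70517 = 103 + 70517 = 70620$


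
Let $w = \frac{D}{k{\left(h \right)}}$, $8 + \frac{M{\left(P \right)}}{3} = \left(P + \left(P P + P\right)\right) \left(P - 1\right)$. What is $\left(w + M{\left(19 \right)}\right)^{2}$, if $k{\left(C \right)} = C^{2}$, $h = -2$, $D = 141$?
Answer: $\frac{7435440441}{16} \approx 4.6471 \cdot 10^{8}$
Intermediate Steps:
$M{\left(P \right)} = -24 + 3 \left(-1 + P\right) \left(P^{2} + 2 P\right)$ ($M{\left(P \right)} = -24 + 3 \left(P + \left(P P + P\right)\right) \left(P - 1\right) = -24 + 3 \left(P + \left(P^{2} + P\right)\right) \left(-1 + P\right) = -24 + 3 \left(P + \left(P + P^{2}\right)\right) \left(-1 + P\right) = -24 + 3 \left(P^{2} + 2 P\right) \left(-1 + P\right) = -24 + 3 \left(-1 + P\right) \left(P^{2} + 2 P\right)$)
$w = \frac{141}{4}$ ($w = \frac{141}{\left(-2\right)^{2}} = \frac{141}{4} \approx 35.25$)
$\left(w + M{\left(19 \right)}\right)^{2} = \left(\frac{141}{4} + \left(-24 - 114 + 3 \cdot 19^{2} + 3 \cdot 19^{3}\right)\right)^{2} = \left(\frac{141}{4} + \left(-24 - 114 + 3 \cdot 361 + 3 \cdot 6859\right)\right)^{2} = \left(\frac{141}{4} + \left(-24 - 114 + 1083 + 20577\right)\right)^{2} = \left(\frac{141}{4} + 21522\right)^{2} = \left(\frac{86229}{4}\right)^{2} = \frac{7435440441}{16}$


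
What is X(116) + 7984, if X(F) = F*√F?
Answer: 7984 + 232*√29 ≈ 9233.4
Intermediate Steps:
X(F) = F^(3/2)
X(116) + 7984 = 116^(3/2) + 7984 = 232*√29 + 7984 = 7984 + 232*√29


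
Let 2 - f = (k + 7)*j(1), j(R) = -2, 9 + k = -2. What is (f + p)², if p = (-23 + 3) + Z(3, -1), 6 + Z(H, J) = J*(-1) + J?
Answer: 1024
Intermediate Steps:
k = -11 (k = -9 - 2 = -11)
Z(H, J) = -6 (Z(H, J) = -6 + (J*(-1) + J) = -6 + (-J + J) = -6 + 0 = -6)
f = -6 (f = 2 - (-11 + 7)*(-2) = 2 - (-4)*(-2) = 2 - 1*8 = 2 - 8 = -6)
p = -26 (p = (-23 + 3) - 6 = -20 - 6 = -26)
(f + p)² = (-6 - 26)² = (-32)² = 1024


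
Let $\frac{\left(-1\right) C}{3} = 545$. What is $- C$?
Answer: $1635$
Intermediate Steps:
$C = -1635$ ($C = \left(-3\right) 545 = -1635$)
$- C = \left(-1\right) \left(-1635\right) = 1635$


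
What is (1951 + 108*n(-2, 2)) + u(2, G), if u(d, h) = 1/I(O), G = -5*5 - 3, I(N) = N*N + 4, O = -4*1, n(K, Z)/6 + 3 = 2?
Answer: 26061/20 ≈ 1303.1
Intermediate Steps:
n(K, Z) = -6 (n(K, Z) = -18 + 6*2 = -18 + 12 = -6)
O = -4
I(N) = 4 + N² (I(N) = N² + 4 = 4 + N²)
G = -28 (G = -25 - 3 = -28)
u(d, h) = 1/20 (u(d, h) = 1/(4 + (-4)²) = 1/(4 + 16) = 1/20)
(1951 + 108*n(-2, 2)) + u(2, G) = (1951 + 108*(-6)) + 1/20 = (1951 - 648) + 1/20 = 1303 + 1/20 = 26061/20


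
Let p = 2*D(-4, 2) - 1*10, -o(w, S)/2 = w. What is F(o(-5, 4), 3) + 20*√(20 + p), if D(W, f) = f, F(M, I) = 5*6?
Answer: 30 + 20*√14 ≈ 104.83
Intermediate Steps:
o(w, S) = -2*w
F(M, I) = 30
p = -6 (p = 2*2 - 1*10 = 4 - 10 = -6)
F(o(-5, 4), 3) + 20*√(20 + p) = 30 + 20*√(20 - 6) = 30 + 20*√14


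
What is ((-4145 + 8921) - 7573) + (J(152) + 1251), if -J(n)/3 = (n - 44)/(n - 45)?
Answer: -165746/107 ≈ -1549.0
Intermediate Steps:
J(n) = -3*(-44 + n)/(-45 + n) (J(n) = -3*(n - 44)/(n - 45) = -3*(-44 + n)/(-45 + n))
((-4145 + 8921) - 7573) + (J(152) + 1251) = ((-4145 + 8921) - 7573) + (3*(44 - 1*152)/(-45 + 152) + 1251) = (4776 - 7573) + (3*(44 - 152)/107 + 1251) = -2797 + (3*(1/107)*(-108) + 1251) = -2797 + (-324/107 + 1251) = -2797 + 133533/107 = -165746/107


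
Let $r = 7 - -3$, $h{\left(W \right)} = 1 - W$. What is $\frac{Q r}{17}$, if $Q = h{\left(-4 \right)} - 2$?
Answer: $\frac{30}{17} \approx 1.7647$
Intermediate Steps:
$r = 10$ ($r = 7 + 3 = 10$)
$Q = 3$ ($Q = \left(1 - -4\right) - 2 = \left(1 + 4\right) - 2 = 5 - 2 = 3$)
$\frac{Q r}{17} = \frac{3 \cdot 10}{17} = 30 \cdot \frac{1}{17} = \frac{30}{17}$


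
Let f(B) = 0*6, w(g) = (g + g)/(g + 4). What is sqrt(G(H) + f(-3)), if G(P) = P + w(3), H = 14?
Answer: 2*sqrt(182)/7 ≈ 3.8545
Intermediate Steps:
w(g) = 2*g/(4 + g) (w(g) = (2*g)/(4 + g) = 2*g/(4 + g))
f(B) = 0
G(P) = 6/7 + P (G(P) = P + 2*3/(4 + 3) = P + 2*3/7 = P + 2*3*(1/7) = P + 6/7 = 6/7 + P)
sqrt(G(H) + f(-3)) = sqrt((6/7 + 14) + 0) = sqrt(104/7 + 0) = sqrt(104/7) = 2*sqrt(182)/7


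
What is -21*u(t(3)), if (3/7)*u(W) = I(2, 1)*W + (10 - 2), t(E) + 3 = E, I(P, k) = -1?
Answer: -392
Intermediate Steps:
t(E) = -3 + E
u(W) = 56/3 - 7*W/3 (u(W) = 7*(-W + (10 - 2))/3 = 7*(-W + 8)/3 = 7*(8 - W)/3 = 56/3 - 7*W/3)
-21*u(t(3)) = -21*(56/3 - 7*(-3 + 3)/3) = -21*(56/3 - 7/3*0) = -21*(56/3 + 0) = -21*56/3 = -392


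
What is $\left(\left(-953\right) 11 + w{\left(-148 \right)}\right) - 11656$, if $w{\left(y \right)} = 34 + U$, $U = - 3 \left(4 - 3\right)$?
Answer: $-22108$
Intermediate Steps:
$U = -3$ ($U = \left(-3\right) 1 = -3$)
$w{\left(y \right)} = 31$ ($w{\left(y \right)} = 34 - 3 = 31$)
$\left(\left(-953\right) 11 + w{\left(-148 \right)}\right) - 11656 = \left(\left(-953\right) 11 + 31\right) - 11656 = \left(-10483 + 31\right) - 11656 = -10452 - 11656 = -22108$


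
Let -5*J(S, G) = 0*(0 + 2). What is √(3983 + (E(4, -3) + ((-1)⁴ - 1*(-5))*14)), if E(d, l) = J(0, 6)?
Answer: 7*√83 ≈ 63.773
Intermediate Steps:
J(S, G) = 0 (J(S, G) = -0*(0 + 2) = -0*2 = -⅕*0 = 0)
E(d, l) = 0
√(3983 + (E(4, -3) + ((-1)⁴ - 1*(-5))*14)) = √(3983 + (0 + ((-1)⁴ - 1*(-5))*14)) = √(3983 + (0 + (1 + 5)*14)) = √(3983 + (0 + 6*14)) = √(3983 + (0 + 84)) = √(3983 + 84) = √4067 = 7*√83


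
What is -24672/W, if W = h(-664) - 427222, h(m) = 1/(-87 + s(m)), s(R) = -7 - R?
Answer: 14063040/243516539 ≈ 0.057750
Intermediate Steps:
h(m) = 1/(-94 - m) (h(m) = 1/(-87 + (-7 - m)) = 1/(-94 - m))
W = -243516539/570 (W = -1/(94 - 664) - 427222 = -1/(-570) - 427222 = -1*(-1/570) - 427222 = 1/570 - 427222 = -243516539/570 ≈ -4.2722e+5)
-24672/W = -24672/(-243516539/570) = -24672*(-570/243516539) = 14063040/243516539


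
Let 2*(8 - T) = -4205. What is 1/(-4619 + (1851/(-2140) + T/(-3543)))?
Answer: -2527340/11677474981 ≈ -0.00021643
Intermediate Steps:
T = 4221/2 (T = 8 - 1/2*(-4205) = 8 + 4205/2 = 4221/2 ≈ 2110.5)
1/(-4619 + (1851/(-2140) + T/(-3543))) = 1/(-4619 + (1851/(-2140) + (4221/2)/(-3543))) = 1/(-4619 + (1851*(-1/2140) + (4221/2)*(-1/3543))) = 1/(-4619 + (-1851/2140 - 1407/2362)) = 1/(-4619 - 3691521/2527340) = 1/(-11677474981/2527340) = -2527340/11677474981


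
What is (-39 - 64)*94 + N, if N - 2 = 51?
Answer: -9629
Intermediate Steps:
N = 53 (N = 2 + 51 = 53)
(-39 - 64)*94 + N = (-39 - 64)*94 + 53 = -103*94 + 53 = -9682 + 53 = -9629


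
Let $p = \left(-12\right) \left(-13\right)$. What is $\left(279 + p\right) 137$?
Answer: $59595$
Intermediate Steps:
$p = 156$
$\left(279 + p\right) 137 = \left(279 + 156\right) 137 = 435 \cdot 137 = 59595$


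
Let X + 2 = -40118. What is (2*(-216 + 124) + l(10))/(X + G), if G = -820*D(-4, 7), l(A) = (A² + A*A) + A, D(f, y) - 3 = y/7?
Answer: -13/21700 ≈ -0.00059908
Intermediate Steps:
D(f, y) = 3 + y/7
X = -40120 (X = -2 - 40118 = -40120)
l(A) = A + 2*A² (l(A) = (A² + A²) + A = 2*A² + A = A + 2*A²)
G = -3280 (G = -820*(3 + (⅐)*7) = -820*(3 + 1) = -820*4 = -3280)
(2*(-216 + 124) + l(10))/(X + G) = (2*(-216 + 124) + 10*(1 + 2*10))/(-40120 - 3280) = (2*(-92) + 10*(1 + 20))/(-43400) = (-184 + 10*21)*(-1/43400) = (-184 + 210)*(-1/43400) = 26*(-1/43400) = -13/21700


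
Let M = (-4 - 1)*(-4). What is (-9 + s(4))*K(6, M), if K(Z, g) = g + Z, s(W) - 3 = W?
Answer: -52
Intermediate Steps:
s(W) = 3 + W
M = 20 (M = -5*(-4) = 20)
K(Z, g) = Z + g
(-9 + s(4))*K(6, M) = (-9 + (3 + 4))*(6 + 20) = (-9 + 7)*26 = -2*26 = -52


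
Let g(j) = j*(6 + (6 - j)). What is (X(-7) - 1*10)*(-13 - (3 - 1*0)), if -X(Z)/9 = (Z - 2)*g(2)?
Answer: -25760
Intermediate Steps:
g(j) = j*(12 - j)
X(Z) = 360 - 180*Z (X(Z) = -9*(Z - 2)*2*(12 - 1*2) = -9*(-2 + Z)*2*(12 - 2) = -9*(-2 + Z)*2*10 = -9*(-2 + Z)*20 = -9*(-40 + 20*Z) = 360 - 180*Z)
(X(-7) - 1*10)*(-13 - (3 - 1*0)) = ((360 - 180*(-7)) - 1*10)*(-13 - (3 - 1*0)) = ((360 + 1260) - 10)*(-13 - (3 + 0)) = (1620 - 10)*(-13 - 1*3) = 1610*(-13 - 3) = 1610*(-16) = -25760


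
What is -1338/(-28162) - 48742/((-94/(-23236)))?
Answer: -7973852801593/661807 ≈ -1.2049e+7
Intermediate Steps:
-1338/(-28162) - 48742/((-94/(-23236))) = -1338*(-1/28162) - 48742/((-94*(-1/23236))) = 669/14081 - 48742/47/11618 = 669/14081 - 48742*11618/47 = 669/14081 - 566284556/47 = -7973852801593/661807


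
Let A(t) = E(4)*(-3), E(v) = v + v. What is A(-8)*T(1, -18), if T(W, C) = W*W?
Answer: -24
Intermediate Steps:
T(W, C) = W²
E(v) = 2*v
A(t) = -24 (A(t) = (2*4)*(-3) = 8*(-3) = -24)
A(-8)*T(1, -18) = -24*1² = -24*1 = -24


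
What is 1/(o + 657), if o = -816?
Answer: -1/159 ≈ -0.0062893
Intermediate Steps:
1/(o + 657) = 1/(-816 + 657) = 1/(-159) = -1/159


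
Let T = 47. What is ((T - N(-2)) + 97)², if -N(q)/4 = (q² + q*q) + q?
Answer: 28224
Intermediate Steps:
N(q) = -8*q² - 4*q (N(q) = -4*((q² + q*q) + q) = -4*((q² + q²) + q) = -4*(2*q² + q) = -4*(q + 2*q²) = -8*q² - 4*q)
((T - N(-2)) + 97)² = ((47 - (-4)*(-2)*(1 + 2*(-2))) + 97)² = ((47 - (-4)*(-2)*(1 - 4)) + 97)² = ((47 - (-4)*(-2)*(-3)) + 97)² = ((47 - 1*(-24)) + 97)² = ((47 + 24) + 97)² = (71 + 97)² = 168² = 28224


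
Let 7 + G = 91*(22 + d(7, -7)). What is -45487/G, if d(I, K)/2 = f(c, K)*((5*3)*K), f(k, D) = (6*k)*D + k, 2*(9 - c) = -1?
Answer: -45487/7445340 ≈ -0.0061095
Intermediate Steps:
c = 19/2 (c = 9 - 1/2*(-1) = 9 + 1/2 = 19/2 ≈ 9.5000)
f(k, D) = k + 6*D*k (f(k, D) = 6*D*k + k = k + 6*D*k)
d(I, K) = 30*K*(19/2 + 57*K) (d(I, K) = 2*((19*(1 + 6*K)/2)*((5*3)*K)) = 2*((19/2 + 57*K)*(15*K)) = 2*(15*K*(19/2 + 57*K)) = 30*K*(19/2 + 57*K))
G = 7445340 (G = -7 + 91*(22 + 285*(-7)*(1 + 6*(-7))) = -7 + 91*(22 + 285*(-7)*(1 - 42)) = -7 + 91*(22 + 285*(-7)*(-41)) = -7 + 91*(22 + 81795) = -7 + 91*81817 = -7 + 7445347 = 7445340)
-45487/G = -45487/7445340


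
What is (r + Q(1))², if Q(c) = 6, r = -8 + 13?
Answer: 121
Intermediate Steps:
r = 5
(r + Q(1))² = (5 + 6)² = 11² = 121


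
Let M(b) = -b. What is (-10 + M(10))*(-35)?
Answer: 700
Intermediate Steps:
(-10 + M(10))*(-35) = (-10 - 1*10)*(-35) = (-10 - 10)*(-35) = -20*(-35) = 700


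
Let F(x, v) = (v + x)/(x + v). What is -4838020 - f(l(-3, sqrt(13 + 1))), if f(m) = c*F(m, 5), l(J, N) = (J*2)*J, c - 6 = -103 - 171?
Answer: -4837752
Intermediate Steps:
F(x, v) = 1 (F(x, v) = (v + x)/(v + x) = 1)
c = -268 (c = 6 + (-103 - 171) = 6 - 274 = -268)
l(J, N) = 2*J**2 (l(J, N) = (2*J)*J = 2*J**2)
f(m) = -268 (f(m) = -268*1 = -268)
-4838020 - f(l(-3, sqrt(13 + 1))) = -4838020 - 1*(-268) = -4838020 + 268 = -4837752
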